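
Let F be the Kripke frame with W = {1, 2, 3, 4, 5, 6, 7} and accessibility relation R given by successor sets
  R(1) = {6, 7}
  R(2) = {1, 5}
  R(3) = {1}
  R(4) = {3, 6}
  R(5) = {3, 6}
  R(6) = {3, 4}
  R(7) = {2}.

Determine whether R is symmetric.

Symmetric: no — 1 R 6 but not 6 R 1.

No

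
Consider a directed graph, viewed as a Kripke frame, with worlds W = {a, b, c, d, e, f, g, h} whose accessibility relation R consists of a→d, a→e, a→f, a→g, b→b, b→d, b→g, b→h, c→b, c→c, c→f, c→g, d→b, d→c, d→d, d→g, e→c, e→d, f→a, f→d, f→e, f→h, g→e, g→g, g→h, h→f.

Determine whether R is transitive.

No

Transitive: no — a R d and d R b, but not a R b.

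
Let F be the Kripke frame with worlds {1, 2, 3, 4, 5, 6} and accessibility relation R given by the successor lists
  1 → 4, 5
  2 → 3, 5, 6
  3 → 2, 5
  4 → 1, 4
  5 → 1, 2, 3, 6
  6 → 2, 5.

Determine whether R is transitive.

Transitive: no — 1 R 5 and 5 R 2, but not 1 R 2.

No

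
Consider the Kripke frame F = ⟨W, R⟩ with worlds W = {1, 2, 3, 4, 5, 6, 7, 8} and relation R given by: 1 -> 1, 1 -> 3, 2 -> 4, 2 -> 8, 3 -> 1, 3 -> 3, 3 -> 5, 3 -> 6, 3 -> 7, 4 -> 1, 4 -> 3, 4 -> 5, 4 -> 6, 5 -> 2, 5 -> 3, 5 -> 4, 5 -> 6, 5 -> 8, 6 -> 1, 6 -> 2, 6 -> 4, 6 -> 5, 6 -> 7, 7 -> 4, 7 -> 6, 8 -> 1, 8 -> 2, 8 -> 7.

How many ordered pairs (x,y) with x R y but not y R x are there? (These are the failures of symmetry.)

12

Enumerating: (2,4), (3,6), (3,7), (4,1), (4,3), (5,2), (5,8), (6,1), (6,2), (7,4), (8,1), (8,7).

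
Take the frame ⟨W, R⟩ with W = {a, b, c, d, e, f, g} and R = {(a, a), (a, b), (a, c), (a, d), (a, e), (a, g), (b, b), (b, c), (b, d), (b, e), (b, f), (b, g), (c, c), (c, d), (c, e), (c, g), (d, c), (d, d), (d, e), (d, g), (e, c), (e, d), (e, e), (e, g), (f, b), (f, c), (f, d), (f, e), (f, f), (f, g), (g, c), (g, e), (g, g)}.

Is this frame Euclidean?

Euclidean: no — a R c and a R b, but not c R b.

No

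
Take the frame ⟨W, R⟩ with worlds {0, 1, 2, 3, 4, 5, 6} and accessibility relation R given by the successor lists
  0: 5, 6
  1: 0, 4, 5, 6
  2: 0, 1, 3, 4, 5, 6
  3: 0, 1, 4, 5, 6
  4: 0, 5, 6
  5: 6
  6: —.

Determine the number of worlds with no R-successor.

1

Enumerating: 6.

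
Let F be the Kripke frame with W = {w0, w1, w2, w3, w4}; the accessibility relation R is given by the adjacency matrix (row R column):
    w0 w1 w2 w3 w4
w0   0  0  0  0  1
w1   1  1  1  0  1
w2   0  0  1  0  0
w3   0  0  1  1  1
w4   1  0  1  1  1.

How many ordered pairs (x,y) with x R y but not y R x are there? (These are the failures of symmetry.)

Enumerating: (w1,w0), (w1,w2), (w1,w4), (w3,w2), (w4,w2).

5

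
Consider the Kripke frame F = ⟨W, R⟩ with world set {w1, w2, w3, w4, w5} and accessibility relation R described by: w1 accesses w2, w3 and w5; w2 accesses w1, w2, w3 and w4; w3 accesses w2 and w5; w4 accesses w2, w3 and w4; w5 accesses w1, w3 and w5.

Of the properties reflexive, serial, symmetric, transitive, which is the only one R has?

Reflexive: no — w1 is not related to itself.
Serial: yes — every world has a successor (e.g. w1 R w2).
Symmetric: no — w1 R w3 but not w3 R w1.
Transitive: no — w1 R w2 and w2 R w4, but not w1 R w4.
Only serial holds.

serial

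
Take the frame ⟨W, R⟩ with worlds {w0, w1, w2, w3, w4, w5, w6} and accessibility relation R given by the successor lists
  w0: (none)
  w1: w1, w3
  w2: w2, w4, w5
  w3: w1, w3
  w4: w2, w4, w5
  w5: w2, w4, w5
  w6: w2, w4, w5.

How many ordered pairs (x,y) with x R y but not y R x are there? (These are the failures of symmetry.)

Enumerating: (w6,w2), (w6,w4), (w6,w5).

3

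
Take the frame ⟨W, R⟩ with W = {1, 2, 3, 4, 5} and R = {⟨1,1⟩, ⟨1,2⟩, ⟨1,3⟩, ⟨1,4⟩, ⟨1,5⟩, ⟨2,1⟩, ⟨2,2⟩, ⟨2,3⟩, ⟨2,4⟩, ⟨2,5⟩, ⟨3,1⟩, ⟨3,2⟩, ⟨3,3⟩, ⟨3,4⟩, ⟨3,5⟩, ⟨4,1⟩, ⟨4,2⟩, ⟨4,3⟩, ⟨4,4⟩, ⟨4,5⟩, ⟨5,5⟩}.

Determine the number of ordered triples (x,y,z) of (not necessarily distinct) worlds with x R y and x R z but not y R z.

16

Enumerating: (1,5,1), (1,5,2), (1,5,3), (1,5,4), (2,5,1), (2,5,2), (2,5,3), (2,5,4), (3,5,1), (3,5,2), (3,5,3), (3,5,4), (4,5,1), (4,5,2), (4,5,3), (4,5,4).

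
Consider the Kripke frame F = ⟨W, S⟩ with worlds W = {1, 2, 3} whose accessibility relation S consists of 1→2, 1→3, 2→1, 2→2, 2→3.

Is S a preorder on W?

Reflexive: no — 1 is not related to itself.
Transitive: no — 1 S 2 and 2 S 1, but not 1 S 1.
So S is not a preorder.

No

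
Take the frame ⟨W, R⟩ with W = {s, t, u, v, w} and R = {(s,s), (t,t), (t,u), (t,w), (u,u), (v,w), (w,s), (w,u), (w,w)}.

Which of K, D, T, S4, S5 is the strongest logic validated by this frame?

D

Serial (axiom D): yes — every world has a successor (e.g. s R s).
Reflexive (axiom T): no — v is not related to itself.
Transitive (axiom 4): no — t R w and w R s, but not t R s.
Euclidean (axiom 5): no — t R u and t R w, but not u R w.
So F validates K, D; T would additionally require R to be reflexive. The strongest is D.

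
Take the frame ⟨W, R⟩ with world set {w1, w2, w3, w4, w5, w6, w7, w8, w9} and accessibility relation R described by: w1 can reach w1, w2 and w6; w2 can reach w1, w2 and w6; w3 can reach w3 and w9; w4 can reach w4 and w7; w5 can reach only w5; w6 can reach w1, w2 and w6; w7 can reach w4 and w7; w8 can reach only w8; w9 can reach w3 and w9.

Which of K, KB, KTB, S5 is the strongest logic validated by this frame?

Symmetric (axiom B): yes — every pair in R has its reverse in R.
Reflexive (axiom T): yes — every world is R-related to itself.
Euclidean (axiom 5): yes — any two successors of a common world are R-related.
So F validates K, KB, KTB, S5. The strongest is S5.

S5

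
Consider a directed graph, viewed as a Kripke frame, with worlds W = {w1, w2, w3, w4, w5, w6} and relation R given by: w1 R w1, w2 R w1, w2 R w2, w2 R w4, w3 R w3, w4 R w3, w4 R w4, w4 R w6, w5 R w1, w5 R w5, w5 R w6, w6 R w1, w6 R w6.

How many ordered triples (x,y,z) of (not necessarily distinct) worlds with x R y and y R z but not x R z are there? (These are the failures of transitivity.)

Enumerating: (w2,w4,w3), (w2,w4,w6), (w4,w6,w1).

3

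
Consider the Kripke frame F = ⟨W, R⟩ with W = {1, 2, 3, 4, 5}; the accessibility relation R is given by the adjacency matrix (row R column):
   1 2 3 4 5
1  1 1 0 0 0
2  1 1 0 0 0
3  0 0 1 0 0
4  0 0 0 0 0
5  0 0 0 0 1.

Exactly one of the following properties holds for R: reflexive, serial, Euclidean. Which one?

Euclidean

Reflexive: no — 4 is not related to itself.
Serial: no — 4 has no R-successor.
Euclidean: yes — any two successors of a common world are R-related.
Only Euclidean holds.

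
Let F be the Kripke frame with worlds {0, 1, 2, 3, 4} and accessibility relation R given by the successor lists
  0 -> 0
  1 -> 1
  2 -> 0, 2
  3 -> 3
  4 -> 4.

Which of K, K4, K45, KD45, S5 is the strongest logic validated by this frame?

K4

Transitive (axiom 4): yes — every two-step R-path is closed by a direct edge.
Euclidean (axiom 5): no — 2 R 0 and 2 R 2, but not 0 R 2.
Serial (axiom D): yes — every world has a successor (e.g. 0 R 0).
Reflexive (axiom T): yes — every world is R-related to itself.
So F validates K, K4; K45 would additionally require R to be Euclidean. The strongest is K4.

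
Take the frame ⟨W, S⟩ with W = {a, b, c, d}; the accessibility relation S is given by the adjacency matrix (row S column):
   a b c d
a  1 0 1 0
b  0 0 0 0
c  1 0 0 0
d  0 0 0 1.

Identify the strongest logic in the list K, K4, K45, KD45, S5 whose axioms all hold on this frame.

K

Transitive (axiom 4): no — c S a and a S c, but not c S c.
Euclidean (axiom 5): no — a S c and a S c, but not c S c.
Serial (axiom D): no — b has no S-successor.
Reflexive (axiom T): no — b is not related to itself.
So F validates K; K4 would additionally require S to be transitive. The strongest is K.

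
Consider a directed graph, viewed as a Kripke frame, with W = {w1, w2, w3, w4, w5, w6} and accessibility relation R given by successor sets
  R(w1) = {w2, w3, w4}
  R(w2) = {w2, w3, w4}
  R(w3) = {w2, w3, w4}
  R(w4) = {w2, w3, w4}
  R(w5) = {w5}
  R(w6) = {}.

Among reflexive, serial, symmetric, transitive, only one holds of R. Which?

Reflexive: no — w1 is not related to itself.
Serial: no — w6 has no R-successor.
Symmetric: no — w1 R w2 but not w2 R w1.
Transitive: yes — every two-step R-path is closed by a direct edge.
Only transitive holds.

transitive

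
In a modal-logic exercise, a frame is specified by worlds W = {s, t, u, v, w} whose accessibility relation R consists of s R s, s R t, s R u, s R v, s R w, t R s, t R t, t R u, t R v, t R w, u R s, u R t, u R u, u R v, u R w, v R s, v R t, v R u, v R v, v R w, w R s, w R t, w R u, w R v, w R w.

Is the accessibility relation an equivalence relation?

Reflexive: yes — every world is R-related to itself.
Symmetric: yes — every pair in R has its reverse in R.
Transitive: yes — every two-step R-path is closed by a direct edge.
So R is an equivalence relation.

Yes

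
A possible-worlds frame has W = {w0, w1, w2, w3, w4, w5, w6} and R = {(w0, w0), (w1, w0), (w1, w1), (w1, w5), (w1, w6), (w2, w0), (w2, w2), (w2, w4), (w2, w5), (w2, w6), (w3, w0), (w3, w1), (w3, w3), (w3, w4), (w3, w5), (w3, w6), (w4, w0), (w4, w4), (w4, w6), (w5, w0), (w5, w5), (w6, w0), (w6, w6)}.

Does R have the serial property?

Yes

Serial: yes — every world has a successor (e.g. w0 R w0).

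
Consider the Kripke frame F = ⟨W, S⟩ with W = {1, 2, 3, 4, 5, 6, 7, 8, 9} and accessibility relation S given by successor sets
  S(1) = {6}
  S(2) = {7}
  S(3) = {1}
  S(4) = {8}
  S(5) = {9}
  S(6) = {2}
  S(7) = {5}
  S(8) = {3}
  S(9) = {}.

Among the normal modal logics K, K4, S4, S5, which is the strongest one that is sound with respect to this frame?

Transitive (axiom 4): no — 1 S 6 and 6 S 2, but not 1 S 2.
Reflexive (axiom T): no — 1 is not related to itself.
Euclidean (axiom 5): no — 1 S 6 and 1 S 6, but not 6 S 6.
So F validates K; K4 would additionally require S to be transitive. The strongest is K.

K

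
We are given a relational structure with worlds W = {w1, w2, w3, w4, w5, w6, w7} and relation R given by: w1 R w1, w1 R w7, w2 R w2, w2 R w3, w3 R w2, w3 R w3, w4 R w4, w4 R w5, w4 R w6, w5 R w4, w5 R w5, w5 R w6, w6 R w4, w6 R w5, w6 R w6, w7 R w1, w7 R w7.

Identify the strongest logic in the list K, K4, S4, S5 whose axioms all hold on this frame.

S5

Transitive (axiom 4): yes — every two-step R-path is closed by a direct edge.
Reflexive (axiom T): yes — every world is R-related to itself.
Euclidean (axiom 5): yes — any two successors of a common world are R-related.
So F validates K, K4, S4, S5. The strongest is S5.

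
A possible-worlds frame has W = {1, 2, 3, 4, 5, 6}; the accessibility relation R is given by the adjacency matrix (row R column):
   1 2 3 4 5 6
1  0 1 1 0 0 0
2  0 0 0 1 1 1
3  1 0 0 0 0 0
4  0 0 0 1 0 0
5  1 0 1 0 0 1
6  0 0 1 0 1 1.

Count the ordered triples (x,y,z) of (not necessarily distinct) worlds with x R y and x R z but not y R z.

19

Enumerating: (1,2,2), (1,2,3), (1,3,2), (1,3,3), (2,4,5), (2,4,6), (2,5,4), (2,5,5), (2,6,4), (3,1,1), (5,1,1), (5,1,6), … and 7 more.
Total: 19.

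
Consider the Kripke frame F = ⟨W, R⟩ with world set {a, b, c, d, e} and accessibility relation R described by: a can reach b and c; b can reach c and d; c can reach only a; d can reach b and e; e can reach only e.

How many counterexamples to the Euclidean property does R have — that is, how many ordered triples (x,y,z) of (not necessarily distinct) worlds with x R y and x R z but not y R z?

11

Enumerating: (a,b,b), (a,c,b), (a,c,c), (b,c,c), (b,c,d), (b,d,c), (b,d,d), (c,a,a), (d,b,b), (d,b,e), (d,e,b).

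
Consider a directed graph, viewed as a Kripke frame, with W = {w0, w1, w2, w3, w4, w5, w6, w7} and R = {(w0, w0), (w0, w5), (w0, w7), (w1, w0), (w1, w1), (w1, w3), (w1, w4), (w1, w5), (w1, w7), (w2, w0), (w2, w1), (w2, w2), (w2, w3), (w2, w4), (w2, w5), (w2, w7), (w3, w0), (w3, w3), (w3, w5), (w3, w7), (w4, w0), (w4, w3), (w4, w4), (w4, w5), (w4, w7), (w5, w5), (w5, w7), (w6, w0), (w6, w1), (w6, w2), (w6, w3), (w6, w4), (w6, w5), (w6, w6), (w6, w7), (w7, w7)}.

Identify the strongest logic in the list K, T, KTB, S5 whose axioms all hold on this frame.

Reflexive (axiom T): yes — every world is R-related to itself.
Symmetric (axiom B): no — w0 R w5 but not w5 R w0.
Euclidean (axiom 5): no — w0 R w7 and w0 R w5, but not w7 R w5.
So F validates K, T; KTB would additionally require R to be symmetric. The strongest is T.

T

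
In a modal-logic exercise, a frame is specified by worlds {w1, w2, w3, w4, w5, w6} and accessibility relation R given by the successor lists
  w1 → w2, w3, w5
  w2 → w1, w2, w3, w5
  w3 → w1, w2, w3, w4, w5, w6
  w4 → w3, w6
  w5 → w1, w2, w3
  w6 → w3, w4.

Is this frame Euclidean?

Euclidean: no — w3 R w1 and w3 R w4, but not w1 R w4.

No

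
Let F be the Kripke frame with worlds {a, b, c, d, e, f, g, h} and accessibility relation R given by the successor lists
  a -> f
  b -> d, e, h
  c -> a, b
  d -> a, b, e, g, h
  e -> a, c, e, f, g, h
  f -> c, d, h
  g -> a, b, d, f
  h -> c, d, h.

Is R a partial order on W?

No

Reflexive: no — a is not related to itself.
Transitive: no — a R f and f R c, but not a R c.
Antisymmetric: no — b R d and d R b with b ≠ d.
So R is not a partial order.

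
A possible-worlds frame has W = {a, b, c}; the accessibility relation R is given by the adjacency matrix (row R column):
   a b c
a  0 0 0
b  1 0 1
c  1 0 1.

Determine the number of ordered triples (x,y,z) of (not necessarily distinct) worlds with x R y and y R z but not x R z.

R is transitive; there are no such tuples.

0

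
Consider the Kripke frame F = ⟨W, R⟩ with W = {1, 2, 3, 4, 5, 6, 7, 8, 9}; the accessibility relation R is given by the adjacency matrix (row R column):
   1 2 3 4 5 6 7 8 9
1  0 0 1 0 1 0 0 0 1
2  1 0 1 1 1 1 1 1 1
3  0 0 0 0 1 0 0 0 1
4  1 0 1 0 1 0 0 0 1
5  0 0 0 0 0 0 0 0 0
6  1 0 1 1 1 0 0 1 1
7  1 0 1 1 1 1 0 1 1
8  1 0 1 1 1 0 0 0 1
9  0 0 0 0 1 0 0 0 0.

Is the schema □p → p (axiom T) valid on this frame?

Axiom T corresponds to the accessibility relation being reflexive.
Reflexive: no — 1 is not related to itself.

No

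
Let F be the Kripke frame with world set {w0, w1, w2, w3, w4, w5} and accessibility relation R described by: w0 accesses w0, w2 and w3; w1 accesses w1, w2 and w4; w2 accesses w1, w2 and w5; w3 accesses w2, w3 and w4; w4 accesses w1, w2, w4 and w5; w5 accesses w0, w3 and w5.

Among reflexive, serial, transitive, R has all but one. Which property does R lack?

Reflexive: yes — every world is R-related to itself.
Serial: yes — every world has a successor (e.g. w0 R w0).
Transitive: no — w0 R w2 and w2 R w1, but not w0 R w1.
Only transitive fails.

transitive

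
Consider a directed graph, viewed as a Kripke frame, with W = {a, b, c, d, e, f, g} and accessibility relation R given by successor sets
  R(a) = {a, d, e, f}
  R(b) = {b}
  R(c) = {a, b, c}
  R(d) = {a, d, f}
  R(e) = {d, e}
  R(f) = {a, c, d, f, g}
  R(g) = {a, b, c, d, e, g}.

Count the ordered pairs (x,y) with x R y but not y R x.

11

Enumerating: (a,e), (c,a), (c,b), (e,d), (f,c), (f,g), (g,a), (g,b), (g,c), (g,d), (g,e).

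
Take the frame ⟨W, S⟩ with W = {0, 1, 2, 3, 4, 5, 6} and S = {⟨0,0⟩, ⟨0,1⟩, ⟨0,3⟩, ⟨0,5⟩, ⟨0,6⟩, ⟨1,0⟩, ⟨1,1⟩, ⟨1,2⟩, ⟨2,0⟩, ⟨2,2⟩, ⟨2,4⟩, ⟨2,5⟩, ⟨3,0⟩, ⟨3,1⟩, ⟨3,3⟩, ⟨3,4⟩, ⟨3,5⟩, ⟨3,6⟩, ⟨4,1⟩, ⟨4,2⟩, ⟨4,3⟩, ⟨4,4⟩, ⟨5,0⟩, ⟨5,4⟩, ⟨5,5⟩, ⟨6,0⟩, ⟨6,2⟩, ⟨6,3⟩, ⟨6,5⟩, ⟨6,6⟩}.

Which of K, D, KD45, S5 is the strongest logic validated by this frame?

D

Serial (axiom D): yes — every world has a successor (e.g. 0 S 0).
Euclidean (axiom 5): no — 0 S 1 and 0 S 3, but not 1 S 3.
Transitive (axiom 4): no — 0 S 1 and 1 S 2, but not 0 S 2.
Reflexive (axiom T): yes — every world is S-related to itself.
So F validates K, D; KD45 would additionally require S to be Euclidean and transitive. The strongest is D.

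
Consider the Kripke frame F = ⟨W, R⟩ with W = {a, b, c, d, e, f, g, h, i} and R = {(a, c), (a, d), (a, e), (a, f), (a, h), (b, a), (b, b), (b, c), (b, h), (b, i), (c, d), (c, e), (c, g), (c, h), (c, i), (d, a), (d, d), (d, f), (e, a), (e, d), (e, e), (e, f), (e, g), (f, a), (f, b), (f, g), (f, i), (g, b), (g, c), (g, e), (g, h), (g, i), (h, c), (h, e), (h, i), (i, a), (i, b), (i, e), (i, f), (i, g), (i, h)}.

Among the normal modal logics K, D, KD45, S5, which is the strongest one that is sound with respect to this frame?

D

Serial (axiom D): yes — every world has a successor (e.g. a R c).
Euclidean (axiom 5): no — a R c and a R f, but not c R f.
Transitive (axiom 4): no — a R c and c R g, but not a R g.
Reflexive (axiom T): no — a is not related to itself.
So F validates K, D; KD45 would additionally require R to be Euclidean and transitive. The strongest is D.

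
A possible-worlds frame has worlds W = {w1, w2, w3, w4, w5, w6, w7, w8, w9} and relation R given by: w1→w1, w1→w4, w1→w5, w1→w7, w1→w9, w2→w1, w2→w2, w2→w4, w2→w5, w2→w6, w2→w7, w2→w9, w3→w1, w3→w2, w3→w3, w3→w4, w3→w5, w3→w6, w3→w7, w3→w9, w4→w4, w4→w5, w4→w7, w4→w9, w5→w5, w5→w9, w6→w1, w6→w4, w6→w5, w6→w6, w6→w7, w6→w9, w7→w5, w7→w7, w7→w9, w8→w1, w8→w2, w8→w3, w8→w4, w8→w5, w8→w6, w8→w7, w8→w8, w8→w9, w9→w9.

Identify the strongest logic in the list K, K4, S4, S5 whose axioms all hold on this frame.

S4

Transitive (axiom 4): yes — every two-step R-path is closed by a direct edge.
Reflexive (axiom T): yes — every world is R-related to itself.
Euclidean (axiom 5): no — w1 R w5 and w1 R w4, but not w5 R w4.
So F validates K, K4, S4; S5 would additionally require R to be Euclidean. The strongest is S4.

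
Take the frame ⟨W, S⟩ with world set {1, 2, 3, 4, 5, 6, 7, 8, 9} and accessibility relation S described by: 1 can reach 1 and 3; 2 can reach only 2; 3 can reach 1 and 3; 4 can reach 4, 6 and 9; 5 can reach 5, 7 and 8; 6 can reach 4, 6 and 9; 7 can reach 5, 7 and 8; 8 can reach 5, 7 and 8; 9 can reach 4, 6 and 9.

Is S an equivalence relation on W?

Yes

Reflexive: yes — every world is S-related to itself.
Symmetric: yes — every pair in S has its reverse in S.
Transitive: yes — every two-step S-path is closed by a direct edge.
So S is an equivalence relation.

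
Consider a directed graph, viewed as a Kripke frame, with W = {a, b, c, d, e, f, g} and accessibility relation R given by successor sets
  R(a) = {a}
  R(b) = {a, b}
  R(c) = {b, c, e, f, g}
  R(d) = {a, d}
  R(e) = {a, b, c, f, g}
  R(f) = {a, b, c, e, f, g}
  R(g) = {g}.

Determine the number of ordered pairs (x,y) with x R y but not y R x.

Enumerating: (b,a), (c,b), (c,g), (d,a), (e,a), (e,b), (e,g), (f,a), (f,b), (f,g).

10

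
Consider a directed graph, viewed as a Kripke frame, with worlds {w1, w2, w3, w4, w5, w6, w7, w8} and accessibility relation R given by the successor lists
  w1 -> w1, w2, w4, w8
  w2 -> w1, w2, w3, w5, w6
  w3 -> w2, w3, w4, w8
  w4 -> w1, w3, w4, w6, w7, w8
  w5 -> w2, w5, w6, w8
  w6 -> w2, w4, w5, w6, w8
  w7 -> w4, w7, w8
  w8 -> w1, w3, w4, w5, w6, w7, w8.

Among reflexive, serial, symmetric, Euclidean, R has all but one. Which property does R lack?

Euclidean

Reflexive: yes — every world is R-related to itself.
Serial: yes — every world has a successor (e.g. w1 R w1).
Symmetric: yes — every pair in R has its reverse in R.
Euclidean: no — w1 R w2 and w1 R w4, but not w2 R w4.
Only Euclidean fails.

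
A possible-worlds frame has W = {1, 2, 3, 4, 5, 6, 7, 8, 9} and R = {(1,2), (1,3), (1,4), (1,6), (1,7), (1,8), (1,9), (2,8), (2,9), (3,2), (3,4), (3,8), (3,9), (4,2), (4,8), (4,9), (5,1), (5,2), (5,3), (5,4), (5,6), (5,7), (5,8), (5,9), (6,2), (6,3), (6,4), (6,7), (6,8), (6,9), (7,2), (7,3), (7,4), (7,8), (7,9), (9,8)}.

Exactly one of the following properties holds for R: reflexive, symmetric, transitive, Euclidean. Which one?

Reflexive: no — 1 is not related to itself.
Symmetric: no — 1 R 2 but not 2 R 1.
Transitive: yes — every two-step R-path is closed by a direct edge.
Euclidean: no — 1 R 2 and 1 R 3, but not 2 R 3.
Only transitive holds.

transitive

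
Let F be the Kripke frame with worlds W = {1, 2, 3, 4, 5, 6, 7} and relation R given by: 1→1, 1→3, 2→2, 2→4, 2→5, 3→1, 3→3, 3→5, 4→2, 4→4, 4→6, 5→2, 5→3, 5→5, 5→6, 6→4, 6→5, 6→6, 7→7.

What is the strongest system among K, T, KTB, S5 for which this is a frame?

KTB

Reflexive (axiom T): yes — every world is R-related to itself.
Symmetric (axiom B): yes — every pair in R has its reverse in R.
Euclidean (axiom 5): no — 2 R 4 and 2 R 5, but not 4 R 5.
So F validates K, T, KTB; S5 would additionally require R to be Euclidean. The strongest is KTB.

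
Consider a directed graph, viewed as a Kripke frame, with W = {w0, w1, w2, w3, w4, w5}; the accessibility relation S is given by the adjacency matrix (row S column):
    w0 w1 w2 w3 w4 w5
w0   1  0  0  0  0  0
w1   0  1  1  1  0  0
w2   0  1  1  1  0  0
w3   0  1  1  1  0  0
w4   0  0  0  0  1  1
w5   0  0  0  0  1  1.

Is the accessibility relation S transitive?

Transitive: yes — every two-step S-path is closed by a direct edge.

Yes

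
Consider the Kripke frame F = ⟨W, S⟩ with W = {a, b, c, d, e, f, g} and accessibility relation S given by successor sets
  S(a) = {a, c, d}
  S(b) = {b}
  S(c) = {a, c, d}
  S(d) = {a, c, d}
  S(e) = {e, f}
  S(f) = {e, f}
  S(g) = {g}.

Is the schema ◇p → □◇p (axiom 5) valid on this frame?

Yes

By correspondence theory, 5 is valid on a frame iff S is Euclidean.
Euclidean: yes — any two successors of a common world are S-related.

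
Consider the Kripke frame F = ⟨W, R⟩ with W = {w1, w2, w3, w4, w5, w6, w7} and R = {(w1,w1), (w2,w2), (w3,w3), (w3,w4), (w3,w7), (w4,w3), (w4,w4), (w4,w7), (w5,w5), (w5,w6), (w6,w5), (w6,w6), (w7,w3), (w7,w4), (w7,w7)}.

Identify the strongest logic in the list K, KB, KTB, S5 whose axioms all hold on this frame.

S5

Symmetric (axiom B): yes — every pair in R has its reverse in R.
Reflexive (axiom T): yes — every world is R-related to itself.
Euclidean (axiom 5): yes — any two successors of a common world are R-related.
So F validates K, KB, KTB, S5. The strongest is S5.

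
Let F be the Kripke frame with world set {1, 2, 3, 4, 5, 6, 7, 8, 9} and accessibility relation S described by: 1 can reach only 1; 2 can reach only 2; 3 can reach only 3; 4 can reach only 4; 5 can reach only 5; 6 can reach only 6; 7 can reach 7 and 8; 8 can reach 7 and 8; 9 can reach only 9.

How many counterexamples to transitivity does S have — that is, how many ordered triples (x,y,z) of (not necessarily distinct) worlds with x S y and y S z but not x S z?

0

S is transitive; there are no such tuples.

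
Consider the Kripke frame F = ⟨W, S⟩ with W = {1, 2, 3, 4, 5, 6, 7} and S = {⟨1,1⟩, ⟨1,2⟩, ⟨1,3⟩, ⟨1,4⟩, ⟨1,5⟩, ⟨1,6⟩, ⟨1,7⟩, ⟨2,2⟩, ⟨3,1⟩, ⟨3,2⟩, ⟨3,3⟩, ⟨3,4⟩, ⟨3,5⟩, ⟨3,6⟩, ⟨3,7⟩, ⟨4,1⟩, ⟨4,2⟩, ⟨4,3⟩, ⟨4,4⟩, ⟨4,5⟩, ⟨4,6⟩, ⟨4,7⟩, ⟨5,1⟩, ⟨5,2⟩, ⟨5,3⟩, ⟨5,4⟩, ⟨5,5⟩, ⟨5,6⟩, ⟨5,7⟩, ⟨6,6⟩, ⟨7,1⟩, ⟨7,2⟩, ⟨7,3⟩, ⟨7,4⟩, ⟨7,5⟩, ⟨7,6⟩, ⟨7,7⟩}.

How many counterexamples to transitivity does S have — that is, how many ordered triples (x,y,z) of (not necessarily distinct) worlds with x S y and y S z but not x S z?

S is transitive; there are no such tuples.

0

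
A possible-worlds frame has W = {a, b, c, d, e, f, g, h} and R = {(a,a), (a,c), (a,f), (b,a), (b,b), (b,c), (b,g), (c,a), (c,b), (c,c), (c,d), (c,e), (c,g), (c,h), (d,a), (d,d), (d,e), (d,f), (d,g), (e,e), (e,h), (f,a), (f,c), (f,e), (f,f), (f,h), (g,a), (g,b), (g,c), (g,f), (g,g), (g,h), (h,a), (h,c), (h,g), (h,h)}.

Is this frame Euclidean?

No

Euclidean: no — a R c and a R f, but not c R f.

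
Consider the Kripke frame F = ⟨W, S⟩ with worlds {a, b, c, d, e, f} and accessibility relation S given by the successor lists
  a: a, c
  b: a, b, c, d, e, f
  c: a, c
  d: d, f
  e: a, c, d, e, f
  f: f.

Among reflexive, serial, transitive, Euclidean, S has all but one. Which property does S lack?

Euclidean

Reflexive: yes — every world is S-related to itself.
Serial: yes — every world has a successor (e.g. a S a).
Transitive: yes — every two-step S-path is closed by a direct edge.
Euclidean: no — b S a and b S d, but not a S d.
Only Euclidean fails.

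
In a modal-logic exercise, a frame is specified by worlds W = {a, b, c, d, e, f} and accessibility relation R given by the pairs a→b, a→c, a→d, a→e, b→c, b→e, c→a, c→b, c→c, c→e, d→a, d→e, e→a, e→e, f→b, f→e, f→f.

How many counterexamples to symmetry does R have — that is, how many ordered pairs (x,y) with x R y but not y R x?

6

Enumerating: (a,b), (b,e), (c,e), (d,e), (f,b), (f,e).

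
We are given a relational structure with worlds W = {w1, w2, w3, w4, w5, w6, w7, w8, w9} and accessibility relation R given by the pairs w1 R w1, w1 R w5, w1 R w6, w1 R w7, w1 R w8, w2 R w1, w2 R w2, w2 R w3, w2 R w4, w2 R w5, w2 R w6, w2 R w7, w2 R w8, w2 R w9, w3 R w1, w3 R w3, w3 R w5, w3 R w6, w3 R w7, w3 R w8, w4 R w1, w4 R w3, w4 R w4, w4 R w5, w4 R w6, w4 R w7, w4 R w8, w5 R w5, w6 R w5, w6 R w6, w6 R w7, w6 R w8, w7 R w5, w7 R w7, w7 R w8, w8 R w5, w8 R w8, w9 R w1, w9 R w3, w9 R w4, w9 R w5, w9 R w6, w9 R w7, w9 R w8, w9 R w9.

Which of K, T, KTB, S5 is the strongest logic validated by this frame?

T

Reflexive (axiom T): yes — every world is R-related to itself.
Symmetric (axiom B): no — w1 R w5 but not w5 R w1.
Euclidean (axiom 5): no — w1 R w5 and w1 R w6, but not w5 R w6.
So F validates K, T; KTB would additionally require R to be symmetric. The strongest is T.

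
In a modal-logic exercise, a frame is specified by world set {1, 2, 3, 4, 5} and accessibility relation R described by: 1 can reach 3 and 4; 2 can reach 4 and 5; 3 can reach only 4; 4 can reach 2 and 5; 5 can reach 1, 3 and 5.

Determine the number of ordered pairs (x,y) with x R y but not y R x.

7

Enumerating: (1,3), (1,4), (2,5), (3,4), (4,5), (5,1), (5,3).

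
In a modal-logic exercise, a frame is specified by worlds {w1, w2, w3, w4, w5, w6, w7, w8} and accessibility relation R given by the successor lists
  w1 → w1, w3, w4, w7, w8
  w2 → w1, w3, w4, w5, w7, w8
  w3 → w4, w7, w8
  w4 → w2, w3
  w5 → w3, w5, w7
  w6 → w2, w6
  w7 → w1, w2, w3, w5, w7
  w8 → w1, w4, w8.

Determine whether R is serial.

Yes

Serial: yes — every world has a successor (e.g. w1 R w1).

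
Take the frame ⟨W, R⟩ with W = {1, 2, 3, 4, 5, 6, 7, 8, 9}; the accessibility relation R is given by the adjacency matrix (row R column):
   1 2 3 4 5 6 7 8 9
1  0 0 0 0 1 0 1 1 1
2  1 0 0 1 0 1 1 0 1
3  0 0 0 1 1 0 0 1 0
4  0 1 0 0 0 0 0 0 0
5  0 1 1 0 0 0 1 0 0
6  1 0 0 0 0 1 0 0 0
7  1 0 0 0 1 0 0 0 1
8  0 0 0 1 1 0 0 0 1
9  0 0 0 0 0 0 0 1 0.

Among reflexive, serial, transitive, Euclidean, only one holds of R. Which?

Reflexive: no — 1 is not related to itself.
Serial: yes — every world has a successor (e.g. 1 R 5).
Transitive: no — 1 R 5 and 5 R 2, but not 1 R 2.
Euclidean: no — 1 R 5 and 1 R 8, but not 5 R 8.
Only serial holds.

serial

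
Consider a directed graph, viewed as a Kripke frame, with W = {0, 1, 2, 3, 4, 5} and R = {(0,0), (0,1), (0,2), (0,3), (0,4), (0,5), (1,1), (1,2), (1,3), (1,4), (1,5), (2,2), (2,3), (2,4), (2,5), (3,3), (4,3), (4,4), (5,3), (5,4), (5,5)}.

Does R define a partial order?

Yes

Reflexive: yes — every world is R-related to itself.
Transitive: yes — every two-step R-path is closed by a direct edge.
Antisymmetric: yes — no distinct pair is related both ways.
So R is a partial order.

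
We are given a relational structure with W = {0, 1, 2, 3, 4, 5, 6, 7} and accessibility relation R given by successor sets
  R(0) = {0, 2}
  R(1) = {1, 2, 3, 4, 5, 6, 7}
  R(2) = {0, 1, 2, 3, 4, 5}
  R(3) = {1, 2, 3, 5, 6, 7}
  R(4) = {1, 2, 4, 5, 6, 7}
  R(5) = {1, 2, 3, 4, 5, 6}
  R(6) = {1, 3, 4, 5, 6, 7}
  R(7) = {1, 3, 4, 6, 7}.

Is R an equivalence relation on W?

No

Reflexive: yes — every world is R-related to itself.
Symmetric: yes — every pair in R has its reverse in R.
Transitive: no — 0 R 2 and 2 R 1, but not 0 R 1.
So R is not an equivalence relation.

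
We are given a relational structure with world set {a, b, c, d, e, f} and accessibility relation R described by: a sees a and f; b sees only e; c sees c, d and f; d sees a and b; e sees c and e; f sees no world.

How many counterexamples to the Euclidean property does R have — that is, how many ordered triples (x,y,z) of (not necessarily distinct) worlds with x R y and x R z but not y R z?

Enumerating: (a,f,a), (a,f,f), (c,d,c), (c,d,d), (c,d,f), (c,f,c), (c,f,d), (c,f,f), (d,a,b), (d,b,a), (d,b,b), (e,c,e).

12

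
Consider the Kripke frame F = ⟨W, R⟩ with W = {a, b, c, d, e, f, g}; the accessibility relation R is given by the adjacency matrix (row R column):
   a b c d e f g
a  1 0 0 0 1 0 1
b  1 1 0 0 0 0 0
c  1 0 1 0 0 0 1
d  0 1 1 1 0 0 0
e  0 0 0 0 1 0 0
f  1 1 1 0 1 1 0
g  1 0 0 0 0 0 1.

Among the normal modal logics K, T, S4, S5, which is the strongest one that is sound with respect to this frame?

Reflexive (axiom T): yes — every world is R-related to itself.
Transitive (axiom 4): no — b R a and a R e, but not b R e.
Euclidean (axiom 5): no — a R e and a R g, but not e R g.
So F validates K, T; S4 would additionally require R to be transitive. The strongest is T.

T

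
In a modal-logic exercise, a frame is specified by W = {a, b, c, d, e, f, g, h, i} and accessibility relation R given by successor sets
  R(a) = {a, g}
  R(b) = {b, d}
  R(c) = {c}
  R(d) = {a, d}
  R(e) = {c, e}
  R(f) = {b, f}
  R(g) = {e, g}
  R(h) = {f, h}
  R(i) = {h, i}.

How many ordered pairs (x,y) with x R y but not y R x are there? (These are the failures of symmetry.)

Enumerating: (a,g), (b,d), (d,a), (e,c), (f,b), (g,e), (h,f), (i,h).

8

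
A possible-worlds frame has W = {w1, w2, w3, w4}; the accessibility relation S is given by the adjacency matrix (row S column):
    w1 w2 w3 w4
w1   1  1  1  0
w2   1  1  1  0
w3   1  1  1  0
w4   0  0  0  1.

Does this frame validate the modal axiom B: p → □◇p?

By correspondence theory, B is valid on a frame iff S is symmetric.
Symmetric: yes — every pair in S has its reverse in S.

Yes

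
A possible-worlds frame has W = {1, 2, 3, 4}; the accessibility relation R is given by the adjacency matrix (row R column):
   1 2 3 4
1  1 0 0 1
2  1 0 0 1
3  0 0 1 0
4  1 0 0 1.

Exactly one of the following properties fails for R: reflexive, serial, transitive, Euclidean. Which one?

reflexive

Reflexive: no — 2 is not related to itself.
Serial: yes — every world has a successor (e.g. 1 R 1).
Transitive: yes — every two-step R-path is closed by a direct edge.
Euclidean: yes — any two successors of a common world are R-related.
Only reflexive fails.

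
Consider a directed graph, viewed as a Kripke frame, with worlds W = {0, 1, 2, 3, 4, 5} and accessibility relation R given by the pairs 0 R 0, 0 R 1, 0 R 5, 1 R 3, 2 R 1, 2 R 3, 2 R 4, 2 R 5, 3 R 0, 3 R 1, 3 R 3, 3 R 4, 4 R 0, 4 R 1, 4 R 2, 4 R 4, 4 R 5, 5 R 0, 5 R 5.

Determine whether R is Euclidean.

Euclidean: no — 0 R 1 and 0 R 5, but not 1 R 5.

No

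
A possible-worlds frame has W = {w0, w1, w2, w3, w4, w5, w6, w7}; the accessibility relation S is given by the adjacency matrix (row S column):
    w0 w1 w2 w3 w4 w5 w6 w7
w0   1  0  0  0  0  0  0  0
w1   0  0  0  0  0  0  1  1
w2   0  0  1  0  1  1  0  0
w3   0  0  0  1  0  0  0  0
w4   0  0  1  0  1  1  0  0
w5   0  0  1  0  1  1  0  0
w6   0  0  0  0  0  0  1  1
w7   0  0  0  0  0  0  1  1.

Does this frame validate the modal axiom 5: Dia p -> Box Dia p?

Yes

By correspondence theory, 5 is valid on a frame iff S is Euclidean.
Euclidean: yes — any two successors of a common world are S-related.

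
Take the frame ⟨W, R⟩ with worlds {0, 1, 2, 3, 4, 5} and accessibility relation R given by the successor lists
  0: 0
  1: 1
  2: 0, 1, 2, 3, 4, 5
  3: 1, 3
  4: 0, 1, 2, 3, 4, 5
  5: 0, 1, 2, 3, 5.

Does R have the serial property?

Serial: yes — every world has a successor (e.g. 0 R 0).

Yes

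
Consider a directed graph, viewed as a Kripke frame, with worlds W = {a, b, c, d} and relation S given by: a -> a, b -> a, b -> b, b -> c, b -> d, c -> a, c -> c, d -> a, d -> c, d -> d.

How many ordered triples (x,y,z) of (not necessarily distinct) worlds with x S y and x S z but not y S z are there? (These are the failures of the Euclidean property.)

10

Enumerating: (b,a,b), (b,a,c), (b,a,d), (b,c,b), (b,c,d), (b,d,b), (c,a,c), (d,a,c), (d,a,d), (d,c,d).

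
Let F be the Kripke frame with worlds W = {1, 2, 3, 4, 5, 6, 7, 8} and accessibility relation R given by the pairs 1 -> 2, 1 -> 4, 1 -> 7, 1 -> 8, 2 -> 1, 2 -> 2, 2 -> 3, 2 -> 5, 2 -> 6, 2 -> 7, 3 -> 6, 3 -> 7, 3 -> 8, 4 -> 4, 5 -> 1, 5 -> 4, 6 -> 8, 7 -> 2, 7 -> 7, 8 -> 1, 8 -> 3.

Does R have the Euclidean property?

No

Euclidean: no — 1 R 2 and 1 R 4, but not 2 R 4.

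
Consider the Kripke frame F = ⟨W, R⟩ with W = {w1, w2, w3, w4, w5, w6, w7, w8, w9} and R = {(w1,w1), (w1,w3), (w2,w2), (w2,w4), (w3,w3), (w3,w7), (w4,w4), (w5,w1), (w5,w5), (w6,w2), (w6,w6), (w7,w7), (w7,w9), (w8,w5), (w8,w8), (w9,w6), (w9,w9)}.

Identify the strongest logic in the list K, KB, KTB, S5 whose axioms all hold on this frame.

K

Symmetric (axiom B): no — w1 R w3 but not w3 R w1.
Reflexive (axiom T): yes — every world is R-related to itself.
Euclidean (axiom 5): no — w1 R w3 and w1 R w1, but not w3 R w1.
So F validates K; KB would additionally require R to be symmetric. The strongest is K.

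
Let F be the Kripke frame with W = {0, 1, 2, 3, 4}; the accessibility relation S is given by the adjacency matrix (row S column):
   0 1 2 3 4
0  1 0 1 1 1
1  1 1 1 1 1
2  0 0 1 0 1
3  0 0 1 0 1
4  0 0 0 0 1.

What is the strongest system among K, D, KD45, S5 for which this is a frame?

D

Serial (axiom D): yes — every world has a successor (e.g. 0 S 0).
Euclidean (axiom 5): no — 0 S 2 and 0 S 3, but not 2 S 3.
Transitive (axiom 4): yes — every two-step S-path is closed by a direct edge.
Reflexive (axiom T): no — 3 is not related to itself.
So F validates K, D; KD45 would additionally require S to be Euclidean. The strongest is D.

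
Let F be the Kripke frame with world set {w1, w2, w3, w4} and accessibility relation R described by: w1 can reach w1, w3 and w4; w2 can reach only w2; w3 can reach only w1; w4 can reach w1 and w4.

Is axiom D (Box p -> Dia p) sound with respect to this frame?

By correspondence theory, D is valid on a frame iff R is serial.
Serial: yes — every world has a successor (e.g. w1 R w1).

Yes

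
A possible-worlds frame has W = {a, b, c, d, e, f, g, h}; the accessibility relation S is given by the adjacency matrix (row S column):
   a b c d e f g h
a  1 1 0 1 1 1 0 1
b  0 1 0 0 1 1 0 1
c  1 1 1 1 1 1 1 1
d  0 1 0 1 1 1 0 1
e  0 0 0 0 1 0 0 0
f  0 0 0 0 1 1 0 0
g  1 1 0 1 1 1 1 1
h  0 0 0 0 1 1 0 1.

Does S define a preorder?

Yes

Reflexive: yes — every world is S-related to itself.
Transitive: yes — every two-step S-path is closed by a direct edge.
So S is a preorder.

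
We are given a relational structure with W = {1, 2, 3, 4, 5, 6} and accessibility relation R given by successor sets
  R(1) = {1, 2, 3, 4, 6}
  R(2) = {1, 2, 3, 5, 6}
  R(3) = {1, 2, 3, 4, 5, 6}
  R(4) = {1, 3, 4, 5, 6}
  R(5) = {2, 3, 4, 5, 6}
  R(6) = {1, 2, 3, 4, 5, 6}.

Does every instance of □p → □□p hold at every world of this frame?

The schema 4 characterises exactly the transitive frames.
Transitive: no — 1 R 2 and 2 R 5, but not 1 R 5.

No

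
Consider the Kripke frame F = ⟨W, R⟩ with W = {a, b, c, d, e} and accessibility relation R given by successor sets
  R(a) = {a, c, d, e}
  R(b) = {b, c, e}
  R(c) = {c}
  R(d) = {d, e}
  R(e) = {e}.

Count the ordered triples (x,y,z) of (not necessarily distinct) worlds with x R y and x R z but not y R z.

13

Enumerating: (a,c,a), (a,c,d), (a,c,e), (a,d,a), (a,d,c), (a,e,a), (a,e,c), (a,e,d), (b,c,b), (b,c,e), (b,e,b), (b,e,c), (d,e,d).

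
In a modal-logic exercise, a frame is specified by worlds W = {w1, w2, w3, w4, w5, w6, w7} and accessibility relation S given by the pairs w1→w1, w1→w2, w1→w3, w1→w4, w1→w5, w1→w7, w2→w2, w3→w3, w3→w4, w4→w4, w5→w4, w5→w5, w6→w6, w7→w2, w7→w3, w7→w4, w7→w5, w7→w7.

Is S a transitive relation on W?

Transitive: yes — every two-step S-path is closed by a direct edge.

Yes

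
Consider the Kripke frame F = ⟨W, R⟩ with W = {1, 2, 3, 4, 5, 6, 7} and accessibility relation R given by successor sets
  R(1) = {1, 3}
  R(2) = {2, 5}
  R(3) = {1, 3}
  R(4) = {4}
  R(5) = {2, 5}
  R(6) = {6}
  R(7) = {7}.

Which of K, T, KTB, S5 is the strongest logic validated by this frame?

Reflexive (axiom T): yes — every world is R-related to itself.
Symmetric (axiom B): yes — every pair in R has its reverse in R.
Euclidean (axiom 5): yes — any two successors of a common world are R-related.
So F validates K, T, KTB, S5. The strongest is S5.

S5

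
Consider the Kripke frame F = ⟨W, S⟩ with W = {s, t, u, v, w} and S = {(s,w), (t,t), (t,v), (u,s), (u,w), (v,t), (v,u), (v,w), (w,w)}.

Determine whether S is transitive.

No

Transitive: no — t S v and v S u, but not t S u.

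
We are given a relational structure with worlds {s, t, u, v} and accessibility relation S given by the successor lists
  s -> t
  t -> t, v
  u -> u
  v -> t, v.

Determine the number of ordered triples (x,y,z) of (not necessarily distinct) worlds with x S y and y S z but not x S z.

1

Enumerating: (s,t,v).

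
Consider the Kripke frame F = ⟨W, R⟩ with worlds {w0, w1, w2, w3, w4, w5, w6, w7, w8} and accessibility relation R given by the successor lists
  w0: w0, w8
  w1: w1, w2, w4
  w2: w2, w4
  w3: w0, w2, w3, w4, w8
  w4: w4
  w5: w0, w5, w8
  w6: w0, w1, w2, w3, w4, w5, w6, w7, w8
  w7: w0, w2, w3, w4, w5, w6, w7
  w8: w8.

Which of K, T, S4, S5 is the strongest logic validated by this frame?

T

Reflexive (axiom T): yes — every world is R-related to itself.
Transitive (axiom 4): no — w7 R w0 and w0 R w8, but not w7 R w8.
Euclidean (axiom 5): no — w1 R w4 and w1 R w2, but not w4 R w2.
So F validates K, T; S4 would additionally require R to be transitive. The strongest is T.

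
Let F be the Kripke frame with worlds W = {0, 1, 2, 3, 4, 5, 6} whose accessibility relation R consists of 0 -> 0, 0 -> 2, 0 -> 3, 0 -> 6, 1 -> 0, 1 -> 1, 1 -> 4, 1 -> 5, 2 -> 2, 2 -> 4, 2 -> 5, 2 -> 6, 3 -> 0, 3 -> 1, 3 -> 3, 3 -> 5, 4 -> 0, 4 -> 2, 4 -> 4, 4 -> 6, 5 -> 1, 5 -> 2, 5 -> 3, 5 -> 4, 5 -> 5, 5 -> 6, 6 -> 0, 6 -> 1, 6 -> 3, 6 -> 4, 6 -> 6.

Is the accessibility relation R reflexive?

Yes

Reflexive: yes — every world is R-related to itself.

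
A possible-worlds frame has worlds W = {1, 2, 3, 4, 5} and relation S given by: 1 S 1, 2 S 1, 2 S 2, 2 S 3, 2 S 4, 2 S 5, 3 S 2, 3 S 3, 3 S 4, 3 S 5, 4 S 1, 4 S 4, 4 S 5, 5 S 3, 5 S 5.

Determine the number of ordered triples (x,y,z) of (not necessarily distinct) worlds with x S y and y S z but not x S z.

Enumerating: (3,2,1), (3,4,1), (4,5,3), (5,3,2), (5,3,4).

5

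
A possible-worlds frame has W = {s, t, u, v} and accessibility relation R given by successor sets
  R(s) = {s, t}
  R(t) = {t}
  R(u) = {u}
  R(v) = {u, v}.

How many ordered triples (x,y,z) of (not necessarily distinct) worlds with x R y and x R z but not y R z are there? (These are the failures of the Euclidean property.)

Enumerating: (s,t,s), (v,u,v).

2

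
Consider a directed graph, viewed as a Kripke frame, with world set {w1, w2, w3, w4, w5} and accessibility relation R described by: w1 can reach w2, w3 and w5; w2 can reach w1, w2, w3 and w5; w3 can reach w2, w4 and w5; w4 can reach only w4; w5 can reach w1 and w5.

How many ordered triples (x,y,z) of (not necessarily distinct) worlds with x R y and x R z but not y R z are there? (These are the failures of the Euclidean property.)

14

Enumerating: (w1,w3,w3), (w1,w5,w2), (w1,w5,w3), (w2,w1,w1), (w2,w3,w1), (w2,w3,w3), (w2,w5,w2), (w2,w5,w3), (w3,w2,w4), (w3,w4,w2), (w3,w4,w5), (w3,w5,w2), (w3,w5,w4), (w5,w1,w1).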